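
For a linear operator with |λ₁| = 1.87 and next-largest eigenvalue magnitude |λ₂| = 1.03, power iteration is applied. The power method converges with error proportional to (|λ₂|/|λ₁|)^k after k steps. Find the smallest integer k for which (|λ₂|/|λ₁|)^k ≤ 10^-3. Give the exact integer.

12

|λ₂/λ₁| = 1.03/1.87 = 0.55080
Need k ≥ ln(10^-3) / ln(0.55080) = -6.9078 / -0.5964 ≈ 11.583
Smallest integer k satisfying the bound: 12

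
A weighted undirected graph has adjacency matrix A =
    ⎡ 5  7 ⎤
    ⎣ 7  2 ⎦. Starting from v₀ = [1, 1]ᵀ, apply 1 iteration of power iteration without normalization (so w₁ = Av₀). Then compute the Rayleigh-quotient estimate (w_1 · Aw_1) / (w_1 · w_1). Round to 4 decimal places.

λ ≈ 10.6400

w1 = Av₀ = (12, 9)
Aw1 = (123, 102)
w1·Aw1 = 12·123 + 9·102 = 2394; w1·w1 = 12·12 + 9·9 = 225
λ ≈ 2394/225 = 10.6400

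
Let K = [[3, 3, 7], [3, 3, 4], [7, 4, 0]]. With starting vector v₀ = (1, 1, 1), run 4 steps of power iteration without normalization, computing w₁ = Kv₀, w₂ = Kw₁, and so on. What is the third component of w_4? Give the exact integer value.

17062

w1 = Kv₀ = (3·1 + 3·1 + 7·1; 3·1 + 3·1 + 4·1; 7·1 + 4·1 + 0·1) = (13, 10, 11)
w2 = Kw1 = (3·13 + 3·10 + 7·11; 3·13 + 3·10 + 4·11; 7·13 + 4·10 + 0·11) = (146, 113, 131)
w3 = Kw2 = (1694, 1301, 1474)
w4 = Kw3 = (19303, 14881, 17062)
The requested component of w4 is 17062.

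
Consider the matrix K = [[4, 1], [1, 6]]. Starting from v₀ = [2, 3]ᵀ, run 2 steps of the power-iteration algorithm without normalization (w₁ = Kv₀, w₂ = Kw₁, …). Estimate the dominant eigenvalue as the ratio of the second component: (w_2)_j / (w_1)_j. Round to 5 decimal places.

λ ≈ 6.55000

w1 = Kv₀ = (11, 20)
w2 = Kw1 = (64, 131)
Ratio at component: 131 / 20 = 6.55000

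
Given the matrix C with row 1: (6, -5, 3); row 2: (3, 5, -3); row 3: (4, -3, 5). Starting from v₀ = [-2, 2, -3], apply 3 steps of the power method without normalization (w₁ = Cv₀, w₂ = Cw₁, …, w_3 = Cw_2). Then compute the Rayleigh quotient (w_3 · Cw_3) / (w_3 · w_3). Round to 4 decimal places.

w1 = Cv₀ = (-31, 13, -29)
w2 = Cw1 = (-338, 59, -308)
w3 = Cw2 = (-3247, 205, -3069)
Cw3 = (-29714, 491, -28948)
w3·Cw3 = (-3247)·(-29714) + 205·491 + (-3069)·(-28948) = 185423425; w3·w3 = (-3247)·(-3247) + 205·205 + (-3069)·(-3069) = 20003795
λ ≈ 185423425/20003795 = 9.2694

λ ≈ 9.2694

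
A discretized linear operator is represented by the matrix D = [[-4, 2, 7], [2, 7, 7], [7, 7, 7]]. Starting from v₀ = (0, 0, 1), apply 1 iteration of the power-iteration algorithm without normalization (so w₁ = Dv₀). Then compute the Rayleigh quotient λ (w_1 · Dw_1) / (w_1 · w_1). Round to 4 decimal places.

w1 = Dv₀ = ((-4)·0 + 2·0 + 7·1; 2·0 + 7·0 + 7·1; 7·0 + 7·0 + 7·1) = (7, 7, 7)
Dw1 = (35, 112, 147)
w1·Dw1 = 7·35 + 7·112 + 7·147 = 2058; w1·w1 = 7·7 + 7·7 + 7·7 = 147
λ ≈ 2058/147 = 14.0000

14.0000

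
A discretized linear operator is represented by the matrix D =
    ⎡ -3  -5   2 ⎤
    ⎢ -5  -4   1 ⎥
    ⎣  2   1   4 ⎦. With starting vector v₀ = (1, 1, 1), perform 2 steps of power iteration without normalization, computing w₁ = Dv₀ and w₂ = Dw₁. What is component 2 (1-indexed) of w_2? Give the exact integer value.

69

w1 = Dv₀ = ((-3)·1 + (-5)·1 + 2·1; (-5)·1 + (-4)·1 + 1·1; 2·1 + 1·1 + 4·1) = (-6, -8, 7)
w2 = Dw1 = ((-3)·(-6) + (-5)·(-8) + 2·7; (-5)·(-6) + (-4)·(-8) + 1·7; 2·(-6) + 1·(-8) + 4·7) = (72, 69, 8)
The requested component of w2 is 69.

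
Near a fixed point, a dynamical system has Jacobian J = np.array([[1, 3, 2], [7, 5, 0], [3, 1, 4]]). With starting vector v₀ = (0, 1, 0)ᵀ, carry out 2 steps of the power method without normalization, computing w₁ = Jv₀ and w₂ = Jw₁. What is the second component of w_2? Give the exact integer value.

46

w1 = Jv₀ = (3, 5, 1)
w2 = Jw1 = (20, 46, 18)
The requested component of w2 is 46.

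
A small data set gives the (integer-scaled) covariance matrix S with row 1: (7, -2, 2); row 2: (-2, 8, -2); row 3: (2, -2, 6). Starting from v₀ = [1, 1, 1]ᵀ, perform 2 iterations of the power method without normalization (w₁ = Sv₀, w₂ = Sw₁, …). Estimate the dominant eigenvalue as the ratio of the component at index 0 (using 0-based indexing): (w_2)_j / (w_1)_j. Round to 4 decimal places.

λ ≈ 7.5714

w1 = Sv₀ = (7, 4, 6)
w2 = Sw1 = (53, 6, 42)
Ratio at component: 53 / 7 = 7.5714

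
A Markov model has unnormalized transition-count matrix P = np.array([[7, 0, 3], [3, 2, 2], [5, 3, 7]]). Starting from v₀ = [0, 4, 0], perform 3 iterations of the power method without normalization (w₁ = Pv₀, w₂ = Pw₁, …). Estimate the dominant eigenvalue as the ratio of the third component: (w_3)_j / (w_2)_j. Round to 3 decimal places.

λ ≈ 9.778

w1 = Pv₀ = (0, 8, 12)
w2 = Pw1 = (36, 40, 108)
w3 = Pw2 = (576, 404, 1056)
Ratio at component: 1056 / 108 = 9.778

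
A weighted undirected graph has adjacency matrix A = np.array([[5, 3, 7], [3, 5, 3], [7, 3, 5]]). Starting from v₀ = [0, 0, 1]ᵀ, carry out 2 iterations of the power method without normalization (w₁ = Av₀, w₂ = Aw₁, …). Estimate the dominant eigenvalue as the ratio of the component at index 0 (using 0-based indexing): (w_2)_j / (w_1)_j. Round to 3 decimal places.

11.286

w1 = Av₀ = (5·0 + 3·0 + 7·1; 3·0 + 5·0 + 3·1; 7·0 + 3·0 + 5·1) = (7, 3, 5)
w2 = Aw1 = (5·7 + 3·3 + 7·5; 3·7 + 5·3 + 3·5; 7·7 + 3·3 + 5·5) = (79, 51, 83)
Ratio at component: 79 / 7 = 11.286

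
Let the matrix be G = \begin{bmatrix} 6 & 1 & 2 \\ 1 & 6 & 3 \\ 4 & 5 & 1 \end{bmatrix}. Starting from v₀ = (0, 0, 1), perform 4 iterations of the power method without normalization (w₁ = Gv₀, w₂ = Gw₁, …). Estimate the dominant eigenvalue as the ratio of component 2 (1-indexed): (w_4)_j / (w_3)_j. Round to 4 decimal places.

w1 = Gv₀ = (6·0 + 1·0 + 2·1; 1·0 + 6·0 + 3·1; 4·0 + 5·0 + 1·1) = (2, 3, 1)
w2 = Gw1 = (6·2 + 1·3 + 2·1; 1·2 + 6·3 + 3·1; 4·2 + 5·3 + 1·1) = (17, 23, 24)
w3 = Gw2 = (173, 227, 207)
w4 = Gw3 = (1679, 2156, 2034)
Ratio at component: 2156 / 227 = 9.4978

9.4978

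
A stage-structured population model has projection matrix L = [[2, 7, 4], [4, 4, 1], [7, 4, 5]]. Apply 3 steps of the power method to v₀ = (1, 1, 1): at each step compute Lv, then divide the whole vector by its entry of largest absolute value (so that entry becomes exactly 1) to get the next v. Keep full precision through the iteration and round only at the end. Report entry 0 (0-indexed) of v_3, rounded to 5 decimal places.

Lv0 = (13.000000, 9.000000, 16.000000); divide by 16.000000 → v1 = (0.812500, 0.562500, 1.000000)
Lv1 = (9.562500, 6.500000, 12.937500); divide by 12.937500 → v2 = (0.739130, 0.502415, 1.000000)
Lv2 = (8.995169, 5.966184, 12.183575); divide by 12.183575 → v3 = (0.738303, 0.489691, 1.000000)
Requested entry of v3: 1862/2522 = 0.73830

0.73830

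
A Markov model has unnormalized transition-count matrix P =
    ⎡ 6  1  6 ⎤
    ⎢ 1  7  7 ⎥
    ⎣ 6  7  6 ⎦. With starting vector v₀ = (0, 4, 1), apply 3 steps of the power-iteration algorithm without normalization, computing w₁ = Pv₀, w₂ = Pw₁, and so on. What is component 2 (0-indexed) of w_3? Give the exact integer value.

8299

w1 = Pv₀ = (10, 35, 34)
w2 = Pw1 = (299, 493, 509)
w3 = Pw2 = (5341, 7313, 8299)
The requested component of w3 is 8299.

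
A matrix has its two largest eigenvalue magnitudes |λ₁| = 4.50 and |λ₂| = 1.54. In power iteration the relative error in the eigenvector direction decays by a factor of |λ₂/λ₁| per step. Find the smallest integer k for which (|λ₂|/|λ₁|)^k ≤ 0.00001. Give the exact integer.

|λ₂/λ₁| = 1.54/4.50 = 0.34222
Need k ≥ ln(0.00001) / ln(0.34222) = -11.5129 / -1.0723 ≈ 10.737
Smallest integer k satisfying the bound: 11

11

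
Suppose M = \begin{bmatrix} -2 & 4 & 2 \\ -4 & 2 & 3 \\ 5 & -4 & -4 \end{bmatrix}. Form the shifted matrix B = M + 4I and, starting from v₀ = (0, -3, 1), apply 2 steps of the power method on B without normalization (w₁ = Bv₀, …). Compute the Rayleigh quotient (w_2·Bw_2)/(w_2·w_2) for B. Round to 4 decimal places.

B = M + 4I has rows (2, 4, 2); (-4, 6, 3); (5, -4, 0)
w1 = Bv₀ = (-10, -15, 12)
w2 = Bw1 = (-56, -14, 10)
Bw2 = (-148, 170, -224)
w2·Bw2 = 3668; w2·w2 = 3432; μ ≈ 3668/3432 = 1.0688

1.0688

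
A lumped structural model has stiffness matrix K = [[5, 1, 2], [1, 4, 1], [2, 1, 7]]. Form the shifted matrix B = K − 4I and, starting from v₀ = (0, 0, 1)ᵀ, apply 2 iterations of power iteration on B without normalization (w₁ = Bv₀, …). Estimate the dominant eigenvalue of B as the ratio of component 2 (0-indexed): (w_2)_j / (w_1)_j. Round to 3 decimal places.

4.667

B = K − 4I has rows (1, 1, 2); (1, 0, 1); (2, 1, 3)
w1 = Bv₀ = (2, 1, 3)
w2 = Bw1 = (9, 5, 14)
Ratio: 14/3 = 4.667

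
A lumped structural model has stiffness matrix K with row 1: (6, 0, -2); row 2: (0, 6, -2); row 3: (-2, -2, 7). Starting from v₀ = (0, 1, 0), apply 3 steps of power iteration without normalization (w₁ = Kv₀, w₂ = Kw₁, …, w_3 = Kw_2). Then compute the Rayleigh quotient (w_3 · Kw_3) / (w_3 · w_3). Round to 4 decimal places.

w1 = Kv₀ = (6·0 + 0·1 + (-2)·0; 0·0 + 6·1 + (-2)·0; (-2)·0 + (-2)·1 + 7·0) = (0, 6, -2)
w2 = Kw1 = (6·0 + 0·6 + (-2)·(-2); 0·0 + 6·6 + (-2)·(-2); (-2)·0 + (-2)·6 + 7·(-2)) = (4, 40, -26)
w3 = Kw2 = (76, 292, -270)
Kw3 = (996, 2292, -2626)
w3·Kw3 = 76·996 + 292·2292 + (-270)·(-2626) = 1453980; w3·w3 = 76·76 + 292·292 + (-270)·(-270) = 163940
λ ≈ 1453980/163940 = 8.8690

8.8690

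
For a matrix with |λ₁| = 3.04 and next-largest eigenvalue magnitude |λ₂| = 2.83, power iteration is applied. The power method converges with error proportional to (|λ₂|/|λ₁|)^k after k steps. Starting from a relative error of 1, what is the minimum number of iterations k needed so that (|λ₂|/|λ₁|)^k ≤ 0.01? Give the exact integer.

65

|λ₂/λ₁| = 2.83/3.04 = 0.93092
Need k ≥ ln(0.01) / ln(0.93092) = -4.6052 / -0.0716 ≈ 64.335
Smallest integer k satisfying the bound: 65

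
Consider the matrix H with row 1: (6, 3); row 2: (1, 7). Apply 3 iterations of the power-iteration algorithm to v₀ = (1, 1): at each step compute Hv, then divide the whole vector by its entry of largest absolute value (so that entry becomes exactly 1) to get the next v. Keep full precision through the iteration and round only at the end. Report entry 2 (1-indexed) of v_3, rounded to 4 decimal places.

0.8039

Hv0 = (9.00000, 8.00000); divide by 9.00000 → v1 = (1.00000, 0.88889)
Hv1 = (8.66667, 7.22222); divide by 8.66667 → v2 = (1.00000, 0.83333)
Hv2 = (8.50000, 6.83333); divide by 8.50000 → v3 = (1.00000, 0.80392)
Requested entry of v3: 533/663 = 0.8039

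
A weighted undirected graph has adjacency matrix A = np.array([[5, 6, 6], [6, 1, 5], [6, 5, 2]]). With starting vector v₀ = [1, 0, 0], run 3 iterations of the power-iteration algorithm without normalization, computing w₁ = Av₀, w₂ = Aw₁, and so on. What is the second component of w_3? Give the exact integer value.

1008

w1 = Av₀ = (5·1 + 6·0 + 6·0; 6·1 + 1·0 + 5·0; 6·1 + 5·0 + 2·0) = (5, 6, 6)
w2 = Aw1 = (5·5 + 6·6 + 6·6; 6·5 + 1·6 + 5·6; 6·5 + 5·6 + 2·6) = (97, 66, 72)
w3 = Aw2 = (1313, 1008, 1056)
The requested component of w3 is 1008.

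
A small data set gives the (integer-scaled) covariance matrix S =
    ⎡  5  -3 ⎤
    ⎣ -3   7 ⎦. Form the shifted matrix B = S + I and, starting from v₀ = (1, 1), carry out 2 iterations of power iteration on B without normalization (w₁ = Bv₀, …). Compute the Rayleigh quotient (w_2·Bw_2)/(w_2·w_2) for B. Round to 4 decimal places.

7.4062

B = S + I has rows (6, -3); (-3, 8)
w1 = Bv₀ = (6·1 + (-3)·1; (-3)·1 + 8·1) = (3, 5)
w2 = Bw1 = (6·3 + (-3)·5; (-3)·3 + 8·5) = (3, 31)
Bw2 = (-75, 239)
w2·Bw2 = 7184; w2·w2 = 970; μ ≈ 7184/970 = 7.4062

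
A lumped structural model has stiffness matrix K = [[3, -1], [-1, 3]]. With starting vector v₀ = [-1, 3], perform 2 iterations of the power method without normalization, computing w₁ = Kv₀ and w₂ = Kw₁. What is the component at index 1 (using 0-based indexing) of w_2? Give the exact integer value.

w1 = Kv₀ = (3·(-1) + (-1)·3; (-1)·(-1) + 3·3) = (-6, 10)
w2 = Kw1 = (3·(-6) + (-1)·10; (-1)·(-6) + 3·10) = (-28, 36)
The requested component of w2 is 36.

36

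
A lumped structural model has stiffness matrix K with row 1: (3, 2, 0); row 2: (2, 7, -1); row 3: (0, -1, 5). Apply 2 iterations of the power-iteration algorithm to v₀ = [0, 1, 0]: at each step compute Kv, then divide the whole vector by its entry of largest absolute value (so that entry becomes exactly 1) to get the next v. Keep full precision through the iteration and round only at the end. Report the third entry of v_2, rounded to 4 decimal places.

Kv0 = (2.00000, 7.00000, -1.00000); divide by 7.00000 → v1 = (0.28571, 1.00000, -0.14286)
Kv1 = (2.85714, 7.71429, -1.71429); divide by 7.71429 → v2 = (0.37037, 1.00000, -0.22222)
Requested entry of v2: -12/54 = -0.2222

-0.2222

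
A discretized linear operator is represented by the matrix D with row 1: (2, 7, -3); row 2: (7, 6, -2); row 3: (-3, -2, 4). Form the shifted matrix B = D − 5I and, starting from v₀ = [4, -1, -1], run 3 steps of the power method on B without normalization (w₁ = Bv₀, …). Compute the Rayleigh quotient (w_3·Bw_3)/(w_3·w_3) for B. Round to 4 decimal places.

-6.3124

B = D − 5I has rows (-3, 7, -3); (7, 1, -2); (-3, -2, -1)
w1 = Bv₀ = ((-3)·4 + 7·(-1) + (-3)·(-1); 7·4 + 1·(-1) + (-2)·(-1); (-3)·4 + (-2)·(-1) + (-1)·(-1)) = (-16, 29, -9)
w2 = Bw1 = ((-3)·(-16) + 7·29 + (-3)·(-9); 7·(-16) + 1·29 + (-2)·(-9); (-3)·(-16) + (-2)·29 + (-1)·(-9)) = (278, -65, -1)
w3 = Bw2 = (-1286, 1883, -703)
Bw3 = (19148, -5713, 795)
w3·Bw3 = -35940792; w3·w3 = 5693694; μ ≈ -35940792/5693694 = -6.3124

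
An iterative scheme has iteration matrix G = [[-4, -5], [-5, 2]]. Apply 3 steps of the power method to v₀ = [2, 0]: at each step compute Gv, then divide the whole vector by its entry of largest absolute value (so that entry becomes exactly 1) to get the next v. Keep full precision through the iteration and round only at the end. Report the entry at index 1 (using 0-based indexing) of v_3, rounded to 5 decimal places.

0.86449

Gv0 = (-8.000000, -10.000000); divide by -10.000000 → v1 = (0.800000, 1.000000)
Gv1 = (-8.200000, -2.000000); divide by -8.200000 → v2 = (1.000000, 0.243902)
Gv2 = (-5.219512, -4.512195); divide by -5.219512 → v3 = (1.000000, 0.864486)
Requested entry of v3: -370/-428 = 0.86449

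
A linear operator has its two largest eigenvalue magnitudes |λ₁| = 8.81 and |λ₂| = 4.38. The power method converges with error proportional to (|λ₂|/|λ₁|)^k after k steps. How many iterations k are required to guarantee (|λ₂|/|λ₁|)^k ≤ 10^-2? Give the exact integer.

7

|λ₂/λ₁| = 4.38/8.81 = 0.49716
Need k ≥ ln(10^-2) / ln(0.49716) = -4.6052 / -0.6988 ≈ 6.590
Smallest integer k satisfying the bound: 7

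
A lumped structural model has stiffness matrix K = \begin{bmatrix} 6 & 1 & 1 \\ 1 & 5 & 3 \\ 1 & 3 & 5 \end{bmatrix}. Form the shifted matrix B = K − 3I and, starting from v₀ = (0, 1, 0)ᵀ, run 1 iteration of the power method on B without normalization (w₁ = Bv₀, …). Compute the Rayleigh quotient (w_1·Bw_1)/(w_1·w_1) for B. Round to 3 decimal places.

μ ≈ 5.357

B = K − 3I has rows (3, 1, 1); (1, 2, 3); (1, 3, 2)
w1 = Bv₀ = (3·0 + 1·1 + 1·0; 1·0 + 2·1 + 3·0; 1·0 + 3·1 + 2·0) = (1, 2, 3)
Bw1 = (8, 14, 13)
w1·Bw1 = 75; w1·w1 = 14; μ ≈ 75/14 = 5.357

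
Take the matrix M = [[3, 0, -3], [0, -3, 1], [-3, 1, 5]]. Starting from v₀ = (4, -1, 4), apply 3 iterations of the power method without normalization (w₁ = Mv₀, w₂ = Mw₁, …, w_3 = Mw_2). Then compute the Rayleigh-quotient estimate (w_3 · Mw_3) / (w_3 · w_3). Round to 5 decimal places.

6.90544

w1 = Mv₀ = (3·4 + 0·(-1) + (-3)·4; 0·4 + (-3)·(-1) + 1·4; (-3)·4 + 1·(-1) + 5·4) = (0, 7, 7)
w2 = Mw1 = (3·0 + 0·7 + (-3)·7; 0·0 + (-3)·7 + 1·7; (-3)·0 + 1·7 + 5·7) = (-21, -14, 42)
w3 = Mw2 = (-189, 84, 259)
Mw3 = (-1344, 7, 1946)
w3·Mw3 = (-189)·(-1344) + 84·7 + 259·1946 = 758618; w3·w3 = (-189)·(-189) + 84·84 + 259·259 = 109858
λ ≈ 758618/109858 = 6.90544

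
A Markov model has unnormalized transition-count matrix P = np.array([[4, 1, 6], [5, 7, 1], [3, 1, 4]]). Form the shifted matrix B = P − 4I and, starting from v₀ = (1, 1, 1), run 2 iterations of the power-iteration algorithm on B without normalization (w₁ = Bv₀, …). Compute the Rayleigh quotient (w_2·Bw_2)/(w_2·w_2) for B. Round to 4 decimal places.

6.1475

B = P − 4I has rows (0, 1, 6); (5, 3, 1); (3, 1, 0)
w1 = Bv₀ = (7, 9, 4)
w2 = Bw1 = (33, 66, 30)
Bw2 = (246, 393, 165)
w2·Bw2 = 39006; w2·w2 = 6345; μ ≈ 39006/6345 = 6.1475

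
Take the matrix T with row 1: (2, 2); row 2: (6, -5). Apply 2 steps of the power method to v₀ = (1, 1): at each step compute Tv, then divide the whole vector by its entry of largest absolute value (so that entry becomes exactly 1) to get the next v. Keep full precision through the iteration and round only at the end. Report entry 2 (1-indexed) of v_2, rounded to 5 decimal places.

Tv0 = (4.000000, 1.000000); divide by 4.000000 → v1 = (1.000000, 0.250000)
Tv1 = (2.500000, 4.750000); divide by 4.750000 → v2 = (0.526316, 1.000000)
Requested entry of v2: 19/19 = 1.00000

1.00000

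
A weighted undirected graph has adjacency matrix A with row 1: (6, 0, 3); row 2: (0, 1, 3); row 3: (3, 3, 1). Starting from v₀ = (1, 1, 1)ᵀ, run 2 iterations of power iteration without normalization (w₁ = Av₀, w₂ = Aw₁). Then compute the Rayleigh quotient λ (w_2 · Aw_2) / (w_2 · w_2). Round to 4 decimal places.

w1 = Av₀ = (9, 4, 7)
w2 = Aw1 = (75, 25, 46)
Aw2 = (588, 163, 346)
w2·Aw2 = 75·588 + 25·163 + 46·346 = 64091; w2·w2 = 75·75 + 25·25 + 46·46 = 8366
λ ≈ 64091/8366 = 7.6609

λ ≈ 7.6609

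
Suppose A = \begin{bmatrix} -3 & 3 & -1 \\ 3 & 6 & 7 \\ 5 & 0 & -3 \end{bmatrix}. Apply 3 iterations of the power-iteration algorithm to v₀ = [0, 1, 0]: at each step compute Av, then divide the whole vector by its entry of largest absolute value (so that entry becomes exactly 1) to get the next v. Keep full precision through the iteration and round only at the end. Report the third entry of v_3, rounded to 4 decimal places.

Av0 = (3.00000, 6.00000, 0.00000); divide by 6.00000 → v1 = (0.50000, 1.00000, 0.00000)
Av1 = (1.50000, 7.50000, 2.50000); divide by 7.50000 → v2 = (0.20000, 1.00000, 0.33333)
Av2 = (2.06667, 8.93333, 0.00000); divide by 8.93333 → v3 = (0.23134, 1.00000, 0.00000)
Requested entry of v3: 0/402 = 0.0000

0.0000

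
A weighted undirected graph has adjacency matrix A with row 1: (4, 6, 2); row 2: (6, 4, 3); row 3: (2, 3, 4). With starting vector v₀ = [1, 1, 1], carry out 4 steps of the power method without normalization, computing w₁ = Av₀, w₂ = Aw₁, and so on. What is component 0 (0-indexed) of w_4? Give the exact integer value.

w1 = Av₀ = (4·1 + 6·1 + 2·1; 6·1 + 4·1 + 3·1; 2·1 + 3·1 + 4·1) = (12, 13, 9)
w2 = Aw1 = (4·12 + 6·13 + 2·9; 6·12 + 4·13 + 3·9; 2·12 + 3·13 + 4·9) = (144, 151, 99)
w3 = Aw2 = (1680, 1765, 1137)
w4 = Aw3 = (19584, 20551, 13203)
The requested component of w4 is 19584.

19584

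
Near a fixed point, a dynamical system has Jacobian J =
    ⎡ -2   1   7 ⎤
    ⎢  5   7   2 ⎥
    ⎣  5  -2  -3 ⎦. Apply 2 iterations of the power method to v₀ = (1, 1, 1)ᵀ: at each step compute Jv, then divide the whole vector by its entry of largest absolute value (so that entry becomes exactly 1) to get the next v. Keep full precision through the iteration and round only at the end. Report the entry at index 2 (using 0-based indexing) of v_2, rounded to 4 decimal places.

0.0156

Jv0 = (6.00000, 14.00000, 0.00000); divide by 14.00000 → v1 = (0.42857, 1.00000, 0.00000)
Jv1 = (0.14286, 9.14286, 0.14286); divide by 9.14286 → v2 = (0.01563, 1.00000, 0.01563)
Requested entry of v2: 2/128 = 0.0156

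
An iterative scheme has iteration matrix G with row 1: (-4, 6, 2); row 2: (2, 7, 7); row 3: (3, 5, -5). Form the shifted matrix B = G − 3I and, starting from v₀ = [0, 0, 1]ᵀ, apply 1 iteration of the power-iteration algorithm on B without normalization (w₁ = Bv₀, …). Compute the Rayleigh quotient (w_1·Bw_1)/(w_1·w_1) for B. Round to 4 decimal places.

-8.4103

B = G − 3I has rows (-7, 6, 2); (2, 4, 7); (3, 5, -8)
w1 = Bv₀ = ((-7)·0 + 6·0 + 2·1; 2·0 + 4·0 + 7·1; 3·0 + 5·0 + (-8)·1) = (2, 7, -8)
Bw1 = (12, -24, 105)
w1·Bw1 = -984; w1·w1 = 117; μ ≈ -984/117 = -8.4103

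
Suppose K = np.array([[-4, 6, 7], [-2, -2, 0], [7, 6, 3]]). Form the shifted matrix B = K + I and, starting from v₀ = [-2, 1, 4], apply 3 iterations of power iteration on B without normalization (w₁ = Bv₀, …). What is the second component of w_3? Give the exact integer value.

B = K + I has rows (-3, 6, 7); (-2, -1, 0); (7, 6, 4)
w1 = Bv₀ = ((-3)·(-2) + 6·1 + 7·4; (-2)·(-2) + (-1)·1 + 0·4; 7·(-2) + 6·1 + 4·4) = (40, 3, 8)
w2 = Bw1 = ((-3)·40 + 6·3 + 7·8; (-2)·40 + (-1)·3 + 0·8; 7·40 + 6·3 + 4·8) = (-46, -83, 330)
w3 = Bw2 = (1950, 175, 500)
Requested component of w3: 175

175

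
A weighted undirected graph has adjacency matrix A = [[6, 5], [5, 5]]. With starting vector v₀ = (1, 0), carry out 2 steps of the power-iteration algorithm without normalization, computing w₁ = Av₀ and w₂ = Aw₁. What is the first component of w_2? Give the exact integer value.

w1 = Av₀ = (6, 5)
w2 = Aw1 = (61, 55)
The requested component of w2 is 61.

61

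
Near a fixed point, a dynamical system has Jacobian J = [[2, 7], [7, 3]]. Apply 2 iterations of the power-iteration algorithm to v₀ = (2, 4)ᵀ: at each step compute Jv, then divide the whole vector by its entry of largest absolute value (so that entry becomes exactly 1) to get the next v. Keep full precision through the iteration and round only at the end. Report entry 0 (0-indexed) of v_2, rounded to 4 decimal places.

0.8146

Jv0 = (32.00000, 26.00000); divide by 32.00000 → v1 = (1.00000, 0.81250)
Jv1 = (7.68750, 9.43750); divide by 9.43750 → v2 = (0.81457, 1.00000)
Requested entry of v2: 246/302 = 0.8146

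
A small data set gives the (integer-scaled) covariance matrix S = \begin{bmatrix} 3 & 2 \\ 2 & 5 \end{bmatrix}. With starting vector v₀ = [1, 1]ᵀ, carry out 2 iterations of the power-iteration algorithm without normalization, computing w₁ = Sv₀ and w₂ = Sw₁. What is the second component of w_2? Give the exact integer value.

w1 = Sv₀ = (5, 7)
w2 = Sw1 = (29, 45)
The requested component of w2 is 45.

45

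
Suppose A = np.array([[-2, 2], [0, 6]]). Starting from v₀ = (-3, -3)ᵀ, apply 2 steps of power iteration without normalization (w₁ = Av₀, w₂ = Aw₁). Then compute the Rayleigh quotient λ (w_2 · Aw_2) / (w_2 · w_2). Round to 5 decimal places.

λ ≈ 5.80000

w1 = Av₀ = (0, -18)
w2 = Aw1 = (-36, -108)
Aw2 = (-144, -648)
w2·Aw2 = (-36)·(-144) + (-108)·(-648) = 75168; w2·w2 = (-36)·(-36) + (-108)·(-108) = 12960
λ ≈ 75168/12960 = 5.80000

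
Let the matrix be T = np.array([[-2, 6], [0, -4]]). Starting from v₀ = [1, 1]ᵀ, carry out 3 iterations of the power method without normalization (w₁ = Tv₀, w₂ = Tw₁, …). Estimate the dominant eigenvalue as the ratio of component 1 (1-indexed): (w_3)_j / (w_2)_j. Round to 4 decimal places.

λ ≈ -5.0000

w1 = Tv₀ = (4, -4)
w2 = Tw1 = (-32, 16)
w3 = Tw2 = (160, -64)
Ratio at component: 160 / -32 = -5.0000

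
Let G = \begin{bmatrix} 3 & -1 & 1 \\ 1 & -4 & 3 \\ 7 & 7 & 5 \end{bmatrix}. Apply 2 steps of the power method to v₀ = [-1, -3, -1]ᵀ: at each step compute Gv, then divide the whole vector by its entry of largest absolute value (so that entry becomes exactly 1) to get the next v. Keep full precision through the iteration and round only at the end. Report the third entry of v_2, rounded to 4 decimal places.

0.8788

Gv0 = (-1.00000, 8.00000, -33.00000); divide by -33.00000 → v1 = (0.03030, -0.24242, 1.00000)
Gv1 = (1.33333, 4.00000, 3.51515); divide by 4.00000 → v2 = (0.33333, 1.00000, 0.87879)
Requested entry of v2: -116/-132 = 0.8788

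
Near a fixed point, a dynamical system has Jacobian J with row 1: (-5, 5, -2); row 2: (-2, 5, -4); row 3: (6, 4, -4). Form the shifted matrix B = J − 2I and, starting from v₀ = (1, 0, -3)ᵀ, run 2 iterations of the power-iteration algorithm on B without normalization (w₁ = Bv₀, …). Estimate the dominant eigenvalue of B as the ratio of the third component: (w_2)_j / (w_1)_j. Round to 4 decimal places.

-4.5833

B = J − 2I has rows (-7, 5, -2); (-2, 3, -4); (6, 4, -6)
w1 = Bv₀ = (-1, 10, 24)
w2 = Bw1 = (9, -64, -110)
Ratio: -110/24 = -4.5833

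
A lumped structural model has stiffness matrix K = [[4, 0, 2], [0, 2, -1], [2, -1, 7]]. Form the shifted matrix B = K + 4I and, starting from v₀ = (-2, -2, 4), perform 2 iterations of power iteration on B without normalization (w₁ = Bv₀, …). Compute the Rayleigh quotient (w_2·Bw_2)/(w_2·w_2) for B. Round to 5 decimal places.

B = K + 4I has rows (8, 0, 2); (0, 6, -1); (2, -1, 11)
w1 = Bv₀ = (-8, -16, 42)
w2 = Bw1 = (20, -138, 462)
Bw2 = (1084, -1290, 5260)
w2·Bw2 = 2629820; w2·w2 = 232888; μ ≈ 2629820/232888 = 11.29221

11.29221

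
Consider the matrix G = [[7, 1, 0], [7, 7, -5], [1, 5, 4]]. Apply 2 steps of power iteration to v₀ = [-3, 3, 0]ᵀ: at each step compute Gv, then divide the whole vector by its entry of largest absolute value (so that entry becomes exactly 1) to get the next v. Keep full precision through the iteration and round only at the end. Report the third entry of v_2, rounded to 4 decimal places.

Gv0 = (-18.00000, 0.00000, 12.00000); divide by -18.00000 → v1 = (1.00000, 0.00000, -0.66667)
Gv1 = (7.00000, 10.33333, -1.66667); divide by 10.33333 → v2 = (0.67742, 1.00000, -0.16129)
Requested entry of v2: 30/-186 = -0.1613

-0.1613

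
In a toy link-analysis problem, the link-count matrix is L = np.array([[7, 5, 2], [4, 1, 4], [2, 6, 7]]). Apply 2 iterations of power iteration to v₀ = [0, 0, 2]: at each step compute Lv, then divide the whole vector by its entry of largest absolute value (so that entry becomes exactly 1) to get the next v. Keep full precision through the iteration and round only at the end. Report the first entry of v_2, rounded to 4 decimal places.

0.6234

Lv0 = (4.00000, 8.00000, 14.00000); divide by 14.00000 → v1 = (0.28571, 0.57143, 1.00000)
Lv1 = (6.85714, 5.71429, 11.00000); divide by 11.00000 → v2 = (0.62338, 0.51948, 1.00000)
Requested entry of v2: 96/154 = 0.6234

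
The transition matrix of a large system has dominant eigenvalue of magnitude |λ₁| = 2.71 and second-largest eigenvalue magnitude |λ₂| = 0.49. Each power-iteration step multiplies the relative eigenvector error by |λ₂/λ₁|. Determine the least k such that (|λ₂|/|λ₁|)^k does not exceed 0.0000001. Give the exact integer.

10

|λ₂/λ₁| = 0.49/2.71 = 0.18081
Need k ≥ ln(0.0000001) / ln(0.18081) = -16.1181 / -1.7103 ≈ 9.424
Smallest integer k satisfying the bound: 10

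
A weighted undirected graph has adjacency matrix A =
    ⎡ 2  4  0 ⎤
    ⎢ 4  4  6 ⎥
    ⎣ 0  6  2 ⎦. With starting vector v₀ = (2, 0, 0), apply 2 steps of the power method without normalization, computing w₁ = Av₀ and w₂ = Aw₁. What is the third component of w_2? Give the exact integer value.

48

w1 = Av₀ = (4, 8, 0)
w2 = Aw1 = (40, 48, 48)
The requested component of w2 is 48.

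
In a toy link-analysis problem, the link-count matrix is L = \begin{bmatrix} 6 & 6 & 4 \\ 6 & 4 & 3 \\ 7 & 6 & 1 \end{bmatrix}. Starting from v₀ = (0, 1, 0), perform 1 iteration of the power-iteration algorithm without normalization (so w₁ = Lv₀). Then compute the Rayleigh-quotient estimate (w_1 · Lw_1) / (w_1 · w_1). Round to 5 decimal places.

13.81818

w1 = Lv₀ = (6·0 + 6·1 + 4·0; 6·0 + 4·1 + 3·0; 7·0 + 6·1 + 1·0) = (6, 4, 6)
Lw1 = (84, 70, 72)
w1·Lw1 = 6·84 + 4·70 + 6·72 = 1216; w1·w1 = 6·6 + 4·4 + 6·6 = 88
λ ≈ 1216/88 = 13.81818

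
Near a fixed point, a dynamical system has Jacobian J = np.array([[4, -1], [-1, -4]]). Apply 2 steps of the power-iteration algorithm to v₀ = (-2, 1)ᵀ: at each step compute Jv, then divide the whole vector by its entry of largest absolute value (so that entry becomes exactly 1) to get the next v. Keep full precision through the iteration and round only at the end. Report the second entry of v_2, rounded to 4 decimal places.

Jv0 = (-9.00000, -2.00000); divide by -9.00000 → v1 = (1.00000, 0.22222)
Jv1 = (3.77778, -1.88889); divide by 3.77778 → v2 = (1.00000, -0.50000)
Requested entry of v2: 17/-34 = -0.5000

-0.5000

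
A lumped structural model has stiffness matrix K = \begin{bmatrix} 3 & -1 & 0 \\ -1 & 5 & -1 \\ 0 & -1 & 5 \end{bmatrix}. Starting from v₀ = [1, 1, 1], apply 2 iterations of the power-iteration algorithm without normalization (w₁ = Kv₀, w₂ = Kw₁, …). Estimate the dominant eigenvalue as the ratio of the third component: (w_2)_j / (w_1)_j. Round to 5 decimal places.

w1 = Kv₀ = (2, 3, 4)
w2 = Kw1 = (3, 9, 17)
Ratio at component: 17 / 4 = 4.25000

4.25000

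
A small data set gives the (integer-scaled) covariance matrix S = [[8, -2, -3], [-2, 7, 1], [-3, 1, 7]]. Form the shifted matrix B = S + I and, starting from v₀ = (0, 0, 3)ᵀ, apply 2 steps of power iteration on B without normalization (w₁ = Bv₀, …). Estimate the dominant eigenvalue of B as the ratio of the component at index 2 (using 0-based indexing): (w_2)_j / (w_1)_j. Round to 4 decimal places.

B = S + I has rows (9, -2, -3); (-2, 8, 1); (-3, 1, 8)
w1 = Bv₀ = (9·0 + (-2)·0 + (-3)·3; (-2)·0 + 8·0 + 1·3; (-3)·0 + 1·0 + 8·3) = (-9, 3, 24)
w2 = Bw1 = (9·(-9) + (-2)·3 + (-3)·24; (-2)·(-9) + 8·3 + 1·24; (-3)·(-9) + 1·3 + 8·24) = (-159, 66, 222)
Ratio: 222/24 = 9.2500

μ ≈ 9.2500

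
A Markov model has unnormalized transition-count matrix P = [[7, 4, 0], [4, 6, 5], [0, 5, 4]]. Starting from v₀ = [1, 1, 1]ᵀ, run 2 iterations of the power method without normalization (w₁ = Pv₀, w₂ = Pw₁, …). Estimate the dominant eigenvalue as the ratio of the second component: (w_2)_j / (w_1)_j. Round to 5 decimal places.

w1 = Pv₀ = (7·1 + 4·1 + 0·1; 4·1 + 6·1 + 5·1; 0·1 + 5·1 + 4·1) = (11, 15, 9)
w2 = Pw1 = (7·11 + 4·15 + 0·9; 4·11 + 6·15 + 5·9; 0·11 + 5·15 + 4·9) = (137, 179, 111)
Ratio at component: 179 / 15 = 11.93333

λ ≈ 11.93333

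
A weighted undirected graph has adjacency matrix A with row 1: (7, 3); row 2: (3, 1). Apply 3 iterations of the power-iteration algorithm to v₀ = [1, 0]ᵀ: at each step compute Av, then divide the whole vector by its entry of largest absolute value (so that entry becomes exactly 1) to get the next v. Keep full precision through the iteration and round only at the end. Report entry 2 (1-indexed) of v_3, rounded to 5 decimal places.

0.41423

Av0 = (7.000000, 3.000000); divide by 7.000000 → v1 = (1.000000, 0.428571)
Av1 = (8.285714, 3.428571); divide by 8.285714 → v2 = (1.000000, 0.413793)
Av2 = (8.241379, 3.413793); divide by 8.241379 → v3 = (1.000000, 0.414226)
Requested entry of v3: 198/478 = 0.41423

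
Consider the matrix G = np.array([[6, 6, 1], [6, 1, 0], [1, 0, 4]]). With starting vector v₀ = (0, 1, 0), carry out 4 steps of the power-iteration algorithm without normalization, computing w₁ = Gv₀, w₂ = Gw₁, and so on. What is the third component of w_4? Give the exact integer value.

w1 = Gv₀ = (6·0 + 6·1 + 1·0; 6·0 + 1·1 + 0·0; 1·0 + 0·1 + 4·0) = (6, 1, 0)
w2 = Gw1 = (6·6 + 6·1 + 1·0; 6·6 + 1·1 + 0·0; 1·6 + 0·1 + 4·0) = (42, 37, 6)
w3 = Gw2 = (480, 289, 66)
w4 = Gw3 = (4680, 3169, 744)
The requested component of w4 is 744.

744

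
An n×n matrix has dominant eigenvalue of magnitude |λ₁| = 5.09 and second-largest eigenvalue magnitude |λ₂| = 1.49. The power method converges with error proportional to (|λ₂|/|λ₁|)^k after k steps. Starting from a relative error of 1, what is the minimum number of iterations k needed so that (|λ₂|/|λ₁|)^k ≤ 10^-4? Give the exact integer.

|λ₂/λ₁| = 1.49/5.09 = 0.29273
Need k ≥ ln(10^-4) / ln(0.29273) = -9.2103 / -1.2285 ≈ 7.497
Smallest integer k satisfying the bound: 8

8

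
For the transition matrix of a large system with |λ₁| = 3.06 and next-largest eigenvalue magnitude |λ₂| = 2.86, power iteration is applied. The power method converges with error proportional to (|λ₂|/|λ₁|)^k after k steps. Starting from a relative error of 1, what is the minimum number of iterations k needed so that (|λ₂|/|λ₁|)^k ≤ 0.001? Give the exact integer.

103

|λ₂/λ₁| = 2.86/3.06 = 0.93464
Need k ≥ ln(0.001) / ln(0.93464) = -6.9078 / -0.0676 ≈ 102.196
Smallest integer k satisfying the bound: 103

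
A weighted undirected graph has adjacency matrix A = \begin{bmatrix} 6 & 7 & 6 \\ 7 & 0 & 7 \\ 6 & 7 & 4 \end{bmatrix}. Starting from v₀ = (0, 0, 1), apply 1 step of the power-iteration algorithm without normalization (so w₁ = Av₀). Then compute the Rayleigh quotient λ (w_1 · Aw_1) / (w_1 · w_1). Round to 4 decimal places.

w1 = Av₀ = (6, 7, 4)
Aw1 = (109, 70, 101)
w1·Aw1 = 6·109 + 7·70 + 4·101 = 1548; w1·w1 = 6·6 + 7·7 + 4·4 = 101
λ ≈ 1548/101 = 15.3267

λ ≈ 15.3267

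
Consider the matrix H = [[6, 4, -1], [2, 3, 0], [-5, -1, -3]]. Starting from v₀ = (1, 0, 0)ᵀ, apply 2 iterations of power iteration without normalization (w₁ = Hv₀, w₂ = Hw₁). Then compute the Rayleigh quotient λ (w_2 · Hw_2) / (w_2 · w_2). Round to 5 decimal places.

w1 = Hv₀ = (6·1 + 4·0 + (-1)·0; 2·1 + 3·0 + 0·0; (-5)·1 + (-1)·0 + (-3)·0) = (6, 2, -5)
w2 = Hw1 = (6·6 + 4·2 + (-1)·(-5); 2·6 + 3·2 + 0·(-5); (-5)·6 + (-1)·2 + (-3)·(-5)) = (49, 18, -17)
Hw2 = (383, 152, -212)
w2·Hw2 = 49·383 + 18·152 + (-17)·(-212) = 25107; w2·w2 = 49·49 + 18·18 + (-17)·(-17) = 3014
λ ≈ 25107/3014 = 8.33013

λ ≈ 8.33013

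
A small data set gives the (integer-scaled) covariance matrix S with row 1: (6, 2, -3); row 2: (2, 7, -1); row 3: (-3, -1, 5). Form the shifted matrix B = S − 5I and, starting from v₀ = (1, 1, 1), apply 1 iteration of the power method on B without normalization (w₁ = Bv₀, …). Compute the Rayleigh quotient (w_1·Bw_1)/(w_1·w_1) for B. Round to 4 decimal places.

μ ≈ 1.6800

B = S − 5I has rows (1, 2, -3); (2, 2, -1); (-3, -1, 0)
w1 = Bv₀ = (1·1 + 2·1 + (-3)·1; 2·1 + 2·1 + (-1)·1; (-3)·1 + (-1)·1 + 0·1) = (0, 3, -4)
Bw1 = (18, 10, -3)
w1·Bw1 = 42; w1·w1 = 25; μ ≈ 42/25 = 1.6800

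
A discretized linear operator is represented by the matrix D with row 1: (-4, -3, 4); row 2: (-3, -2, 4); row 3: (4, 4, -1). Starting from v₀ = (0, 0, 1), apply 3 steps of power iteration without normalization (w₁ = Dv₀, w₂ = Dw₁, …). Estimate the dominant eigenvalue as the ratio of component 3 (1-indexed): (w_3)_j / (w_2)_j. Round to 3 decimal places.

λ ≈ -7.788

w1 = Dv₀ = ((-4)·0 + (-3)·0 + 4·1; (-3)·0 + (-2)·0 + 4·1; 4·0 + 4·0 + (-1)·1) = (4, 4, -1)
w2 = Dw1 = ((-4)·4 + (-3)·4 + 4·(-1); (-3)·4 + (-2)·4 + 4·(-1); 4·4 + 4·4 + (-1)·(-1)) = (-32, -24, 33)
w3 = Dw2 = (332, 276, -257)
Ratio at component: -257 / 33 = -7.788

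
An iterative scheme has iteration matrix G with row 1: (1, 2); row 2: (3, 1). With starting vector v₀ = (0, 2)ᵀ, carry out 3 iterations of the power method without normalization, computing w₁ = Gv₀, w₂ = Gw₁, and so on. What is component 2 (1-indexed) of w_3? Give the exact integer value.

w1 = Gv₀ = (1·0 + 2·2; 3·0 + 1·2) = (4, 2)
w2 = Gw1 = (1·4 + 2·2; 3·4 + 1·2) = (8, 14)
w3 = Gw2 = (36, 38)
The requested component of w3 is 38.

38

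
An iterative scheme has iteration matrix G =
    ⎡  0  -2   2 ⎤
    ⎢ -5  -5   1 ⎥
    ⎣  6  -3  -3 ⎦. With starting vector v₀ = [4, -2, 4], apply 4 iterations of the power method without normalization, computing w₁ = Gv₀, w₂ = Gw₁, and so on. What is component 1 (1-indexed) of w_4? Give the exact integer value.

w1 = Gv₀ = (0·4 + (-2)·(-2) + 2·4; (-5)·4 + (-5)·(-2) + 1·4; 6·4 + (-3)·(-2) + (-3)·4) = (12, -6, 18)
w2 = Gw1 = (0·12 + (-2)·(-6) + 2·18; (-5)·12 + (-5)·(-6) + 1·18; 6·12 + (-3)·(-6) + (-3)·18) = (48, -12, 36)
w3 = Gw2 = (96, -144, 216)
w4 = Gw3 = (720, 456, 360)
The requested component of w4 is 720.

720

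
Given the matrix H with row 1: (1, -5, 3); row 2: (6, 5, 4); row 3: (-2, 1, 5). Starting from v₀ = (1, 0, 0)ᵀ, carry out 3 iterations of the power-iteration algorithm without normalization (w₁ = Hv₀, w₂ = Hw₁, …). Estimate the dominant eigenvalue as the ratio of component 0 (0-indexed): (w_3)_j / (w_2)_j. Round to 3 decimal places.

λ ≈ 5.514

w1 = Hv₀ = (1·1 + (-5)·0 + 3·0; 6·1 + 5·0 + 4·0; (-2)·1 + 1·0 + 5·0) = (1, 6, -2)
w2 = Hw1 = (1·1 + (-5)·6 + 3·(-2); 6·1 + 5·6 + 4·(-2); (-2)·1 + 1·6 + 5·(-2)) = (-35, 28, -6)
w3 = Hw2 = (-193, -94, 68)
Ratio at component: -193 / -35 = 5.514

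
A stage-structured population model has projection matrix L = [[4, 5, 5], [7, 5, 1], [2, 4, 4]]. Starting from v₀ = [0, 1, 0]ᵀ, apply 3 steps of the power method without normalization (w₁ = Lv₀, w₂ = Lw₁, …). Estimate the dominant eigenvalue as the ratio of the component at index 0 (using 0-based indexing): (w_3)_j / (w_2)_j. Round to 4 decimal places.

w1 = Lv₀ = (5, 5, 4)
w2 = Lw1 = (65, 64, 46)
w3 = Lw2 = (810, 821, 570)
Ratio at component: 810 / 65 = 12.4615

λ ≈ 12.4615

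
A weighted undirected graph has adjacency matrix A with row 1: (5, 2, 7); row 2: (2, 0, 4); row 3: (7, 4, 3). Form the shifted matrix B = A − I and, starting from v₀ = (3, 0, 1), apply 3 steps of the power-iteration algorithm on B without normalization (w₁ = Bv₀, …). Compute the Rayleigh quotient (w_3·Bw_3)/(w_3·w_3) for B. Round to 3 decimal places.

μ ≈ 11.455

B = A − I has rows (4, 2, 7); (2, -1, 4); (7, 4, 2)
w1 = Bv₀ = (4·3 + 2·0 + 7·1; 2·3 + (-1)·0 + 4·1; 7·3 + 4·0 + 2·1) = (19, 10, 23)
w2 = Bw1 = (4·19 + 2·10 + 7·23; 2·19 + (-1)·10 + 4·23; 7·19 + 4·10 + 2·23) = (257, 120, 219)
w3 = Bw2 = (2801, 1270, 2717)
Bw3 = (32763, 15200, 30121)
w3·Bw3 = 192911920; w3·w3 = 16840590; μ ≈ 192911920/16840590 = 11.455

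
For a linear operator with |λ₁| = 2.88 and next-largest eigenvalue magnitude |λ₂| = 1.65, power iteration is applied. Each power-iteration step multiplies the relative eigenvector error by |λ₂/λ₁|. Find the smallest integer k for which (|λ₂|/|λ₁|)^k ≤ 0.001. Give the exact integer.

|λ₂/λ₁| = 1.65/2.88 = 0.57292
Need k ≥ ln(0.001) / ln(0.57292) = -6.9078 / -0.5570 ≈ 12.401
Smallest integer k satisfying the bound: 13

13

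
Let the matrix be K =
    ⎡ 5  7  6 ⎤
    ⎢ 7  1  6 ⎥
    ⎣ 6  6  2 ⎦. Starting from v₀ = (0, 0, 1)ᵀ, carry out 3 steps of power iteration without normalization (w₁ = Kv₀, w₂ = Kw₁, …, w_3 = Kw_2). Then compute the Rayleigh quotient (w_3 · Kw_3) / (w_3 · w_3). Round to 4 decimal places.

λ ≈ 15.5121

w1 = Kv₀ = (5·0 + 7·0 + 6·1; 7·0 + 1·0 + 6·1; 6·0 + 6·0 + 2·1) = (6, 6, 2)
w2 = Kw1 = (5·6 + 7·6 + 6·2; 7·6 + 1·6 + 6·2; 6·6 + 6·6 + 2·2) = (84, 60, 76)
w3 = Kw2 = (1296, 1104, 1016)
Kw3 = (20304, 16272, 16432)
w3·Kw3 = 1296·20304 + 1104·16272 + 1016·16432 = 60973184; w3·w3 = 1296·1296 + 1104·1104 + 1016·1016 = 3930688
λ ≈ 60973184/3930688 = 15.5121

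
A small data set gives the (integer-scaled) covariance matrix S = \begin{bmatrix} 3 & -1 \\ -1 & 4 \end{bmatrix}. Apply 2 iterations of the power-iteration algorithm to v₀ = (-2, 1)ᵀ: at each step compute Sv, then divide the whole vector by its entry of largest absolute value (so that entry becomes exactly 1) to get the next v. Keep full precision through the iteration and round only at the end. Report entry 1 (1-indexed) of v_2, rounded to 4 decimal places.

Sv0 = (-7.00000, 6.00000); divide by -7.00000 → v1 = (1.00000, -0.85714)
Sv1 = (3.85714, -4.42857); divide by -4.42857 → v2 = (-0.87097, 1.00000)
Requested entry of v2: -27/31 = -0.8710

-0.8710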